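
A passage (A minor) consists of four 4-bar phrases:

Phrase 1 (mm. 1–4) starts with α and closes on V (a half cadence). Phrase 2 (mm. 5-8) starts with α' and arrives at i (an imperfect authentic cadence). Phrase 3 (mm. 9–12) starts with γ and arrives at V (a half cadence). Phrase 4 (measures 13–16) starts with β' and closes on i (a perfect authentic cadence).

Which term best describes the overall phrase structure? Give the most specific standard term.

contrasting double period

Four phrases in two halves: the first half (measures 1–8) ends with an imperfect authentic cadence, the second (measures 9–16) with a perfect authentic cadence — a large antecedent–consequent pair, i.e. a double period.
Phrase 3 begins with different material from phrase 1, making it contrasting.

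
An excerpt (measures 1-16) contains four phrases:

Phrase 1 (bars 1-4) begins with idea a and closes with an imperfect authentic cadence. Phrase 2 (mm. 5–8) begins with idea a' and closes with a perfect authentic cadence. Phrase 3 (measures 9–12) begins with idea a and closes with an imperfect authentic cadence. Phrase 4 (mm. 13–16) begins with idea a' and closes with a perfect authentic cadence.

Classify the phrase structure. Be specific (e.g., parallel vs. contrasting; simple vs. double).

repeated period

The cadence pattern IAC–PAC–IAC–PAC is weak–strong twice, and phrases 3–4 restate phrases 1–2: a period heard twice, not a double period (which would end weakly at phrase 2).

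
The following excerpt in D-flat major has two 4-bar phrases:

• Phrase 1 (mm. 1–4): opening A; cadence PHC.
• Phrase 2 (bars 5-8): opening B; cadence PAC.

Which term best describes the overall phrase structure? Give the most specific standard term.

contrasting period

Phrase 1 ends with a Phrygian half cadence (weaker) and phrase 2 with a perfect authentic cadence (stronger): antecedent + consequent = a period.
The two phrases open with different material (A / B), so the period is contrasting.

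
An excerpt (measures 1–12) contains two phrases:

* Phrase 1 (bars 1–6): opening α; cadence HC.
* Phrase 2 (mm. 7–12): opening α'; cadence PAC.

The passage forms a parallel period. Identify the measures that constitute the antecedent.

The antecedent is the phrase ending with the weaker cadence (half cadence, phrase 1) and the consequent the one ending more conclusively (perfect authentic cadence, phrase 2); the antecedent is mm. 1-6.

measures 1–6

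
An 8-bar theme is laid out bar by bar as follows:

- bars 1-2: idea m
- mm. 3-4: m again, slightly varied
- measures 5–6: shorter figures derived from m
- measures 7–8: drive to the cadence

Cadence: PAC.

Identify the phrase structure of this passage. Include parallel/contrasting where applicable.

Basic idea (bars 1–2) + its repetition (measures 3-4) form the presentation; fragmentation and cadence (mm. 5–8) form the continuation — the 8-bar whole is a sentence.

sentence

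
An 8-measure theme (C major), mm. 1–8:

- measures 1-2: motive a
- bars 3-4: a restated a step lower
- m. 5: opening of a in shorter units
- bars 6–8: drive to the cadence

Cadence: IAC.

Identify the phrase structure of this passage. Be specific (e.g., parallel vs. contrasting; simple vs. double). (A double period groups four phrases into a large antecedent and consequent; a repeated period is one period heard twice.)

sentence

Basic idea (bars 1–2) + its repetition (mm. 3–4) form the presentation; fragmentation and cadence (bars 5–8) form the continuation — the 8-bar whole is a sentence.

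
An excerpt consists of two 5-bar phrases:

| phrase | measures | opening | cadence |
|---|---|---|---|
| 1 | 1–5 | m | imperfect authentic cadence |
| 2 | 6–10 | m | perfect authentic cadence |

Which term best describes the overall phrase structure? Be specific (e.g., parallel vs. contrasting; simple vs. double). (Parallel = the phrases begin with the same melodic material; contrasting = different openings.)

parallel period

Phrase 1 ends with an imperfect authentic cadence (weaker) and phrase 2 with a perfect authentic cadence (stronger): antecedent + consequent = a period.
The two phrases open with the same material (m / m), so the period is parallel.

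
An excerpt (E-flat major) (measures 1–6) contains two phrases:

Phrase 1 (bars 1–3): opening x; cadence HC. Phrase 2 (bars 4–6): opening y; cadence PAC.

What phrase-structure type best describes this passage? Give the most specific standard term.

Phrase 1 ends with a half cadence (weaker) and phrase 2 with a perfect authentic cadence (stronger): antecedent + consequent = a period.
The two phrases open with different material (x / y), so the period is contrasting.

contrasting period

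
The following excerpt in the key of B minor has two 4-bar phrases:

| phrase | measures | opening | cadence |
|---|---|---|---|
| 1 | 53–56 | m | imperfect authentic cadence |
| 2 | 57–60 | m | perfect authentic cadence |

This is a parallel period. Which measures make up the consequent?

The phrase ending with the weaker cadence (imperfect authentic cadence) is the antecedent; the one ending more conclusively (perfect authentic cadence) is the consequent. The consequent is measures 57–60.

measures 57–60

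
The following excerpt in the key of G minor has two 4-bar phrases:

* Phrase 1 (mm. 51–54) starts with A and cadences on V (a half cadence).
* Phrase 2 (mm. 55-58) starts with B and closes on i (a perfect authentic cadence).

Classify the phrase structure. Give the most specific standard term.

Phrase 1 ends with a half cadence (weaker) and phrase 2 with a perfect authentic cadence (stronger): antecedent + consequent = a period.
The two phrases open with different material (A / B), so the period is contrasting.

contrasting period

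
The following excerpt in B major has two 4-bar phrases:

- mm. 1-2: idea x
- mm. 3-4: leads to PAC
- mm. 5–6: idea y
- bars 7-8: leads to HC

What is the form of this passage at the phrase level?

phrase group

The second phrase closes with a half cadence, which is not stronger than the first phrase's perfect authentic cadence; without a weak→strong cadential pair there is no antecedent–consequent relationship, so this is a phrase group rather than a period.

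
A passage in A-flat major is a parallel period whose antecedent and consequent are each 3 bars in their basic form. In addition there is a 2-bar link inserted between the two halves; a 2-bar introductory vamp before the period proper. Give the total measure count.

Basic parallel period: 3 + 3 = 6 bars.
6 (basic form) + 2 (link) + 2 (introduction) = 10.

10 measures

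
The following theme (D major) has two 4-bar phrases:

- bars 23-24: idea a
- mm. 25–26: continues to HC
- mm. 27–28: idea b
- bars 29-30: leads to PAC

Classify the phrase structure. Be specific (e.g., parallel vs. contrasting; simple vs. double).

Phrase 1 ends with a half cadence (weaker) and phrase 2 with a perfect authentic cadence (stronger): antecedent + consequent = a period.
The two phrases open with different material (a / b), so the period is contrasting.

contrasting period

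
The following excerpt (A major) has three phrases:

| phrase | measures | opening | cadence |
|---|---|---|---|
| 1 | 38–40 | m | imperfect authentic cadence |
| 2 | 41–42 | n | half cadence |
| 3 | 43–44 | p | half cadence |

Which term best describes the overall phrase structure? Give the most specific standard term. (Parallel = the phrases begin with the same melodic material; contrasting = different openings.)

The final phrase closes with a half cadence, which is not stronger than the preceding half cadence; the 3 phrases lack an overall antecedent–consequent design and so form a phrase group.

phrase group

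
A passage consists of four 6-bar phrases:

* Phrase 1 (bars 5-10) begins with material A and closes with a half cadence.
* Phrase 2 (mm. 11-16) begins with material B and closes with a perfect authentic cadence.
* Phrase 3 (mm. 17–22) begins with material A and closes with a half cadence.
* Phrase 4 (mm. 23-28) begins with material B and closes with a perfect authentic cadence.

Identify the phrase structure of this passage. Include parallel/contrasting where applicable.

repeated period

The cadence pattern HC–PAC–HC–PAC is weak–strong twice, and phrases 3–4 restate phrases 1–2: a period heard twice, not a double period (which would end weakly at phrase 2).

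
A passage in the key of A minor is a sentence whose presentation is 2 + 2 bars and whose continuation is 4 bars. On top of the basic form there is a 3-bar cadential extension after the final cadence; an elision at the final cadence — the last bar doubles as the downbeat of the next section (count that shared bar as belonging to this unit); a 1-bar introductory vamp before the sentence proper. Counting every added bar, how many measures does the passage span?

Basic sentence: 2 + 2 + 4 = 8 bars.
8 (basic form) + 3 (cadential extension) + 1 (introduction) = 12.
The elision shares a bar with the next section but does not change this unit's count.

12 measures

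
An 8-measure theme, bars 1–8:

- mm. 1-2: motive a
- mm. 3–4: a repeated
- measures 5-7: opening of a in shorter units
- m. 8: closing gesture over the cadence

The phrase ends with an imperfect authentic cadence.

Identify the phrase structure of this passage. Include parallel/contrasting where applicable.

Basic idea (mm. 1–2) + its repetition (mm. 3–4) form the presentation; fragmentation and cadence (mm. 5–8) form the continuation — the 8-bar whole is a sentence.

sentence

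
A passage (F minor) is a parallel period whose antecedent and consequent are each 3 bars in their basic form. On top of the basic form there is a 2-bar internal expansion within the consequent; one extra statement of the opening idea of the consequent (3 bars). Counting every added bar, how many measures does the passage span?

11 measures

Basic parallel period: 3 + 3 = 6 bars.
6 (basic form) + 2 (internal expansion) + 3 (extra statement) = 11.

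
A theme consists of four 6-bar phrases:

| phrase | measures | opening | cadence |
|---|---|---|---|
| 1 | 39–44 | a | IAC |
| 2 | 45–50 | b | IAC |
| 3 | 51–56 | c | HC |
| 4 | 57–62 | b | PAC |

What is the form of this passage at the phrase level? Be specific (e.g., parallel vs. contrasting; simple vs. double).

Four phrases in two halves: the first half (measures 39–50) ends with an imperfect authentic cadence, the second (measures 51–62) with a perfect authentic cadence — a large antecedent–consequent pair, i.e. a double period.
Phrase 3 begins with different material from phrase 1, making it contrasting.

contrasting double period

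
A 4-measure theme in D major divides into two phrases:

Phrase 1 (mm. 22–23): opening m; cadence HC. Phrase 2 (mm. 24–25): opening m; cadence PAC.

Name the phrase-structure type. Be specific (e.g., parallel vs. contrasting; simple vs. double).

parallel period

Phrase 1 ends with a half cadence (weaker) and phrase 2 with a perfect authentic cadence (stronger): antecedent + consequent = a period.
The two phrases open with the same material (m / m), so the period is parallel.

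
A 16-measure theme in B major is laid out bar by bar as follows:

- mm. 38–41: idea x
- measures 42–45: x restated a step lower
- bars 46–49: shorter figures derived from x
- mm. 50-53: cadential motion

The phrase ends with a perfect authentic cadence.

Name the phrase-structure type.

Basic idea (measures 38-41) + its repetition (mm. 42–45) form the presentation; fragmentation and cadence (bars 46–53) form the continuation — the 16-bar whole is a sentence.

sentence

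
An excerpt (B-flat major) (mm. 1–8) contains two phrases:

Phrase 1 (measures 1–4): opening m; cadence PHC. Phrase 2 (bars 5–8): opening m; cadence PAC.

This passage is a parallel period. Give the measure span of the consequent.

measures 5–8

The antecedent is the phrase ending with the weaker cadence (Phrygian half cadence, phrase 1) and the consequent the one ending more conclusively (perfect authentic cadence, phrase 2); the consequent is measures 5–8.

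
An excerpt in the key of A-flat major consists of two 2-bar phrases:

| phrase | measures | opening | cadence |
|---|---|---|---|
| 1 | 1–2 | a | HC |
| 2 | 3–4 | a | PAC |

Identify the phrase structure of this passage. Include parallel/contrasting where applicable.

parallel period

Phrase 1 ends with a half cadence (weaker) and phrase 2 with a perfect authentic cadence (stronger): antecedent + consequent = a period.
The two phrases open with the same material (a / a), so the period is parallel.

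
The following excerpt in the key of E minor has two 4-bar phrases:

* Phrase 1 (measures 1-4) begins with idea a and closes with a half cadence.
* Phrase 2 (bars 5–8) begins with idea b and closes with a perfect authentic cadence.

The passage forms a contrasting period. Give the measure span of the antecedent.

measures 1–4

The phrase ending with the weaker cadence (half cadence) is the antecedent; the one ending more conclusively (perfect authentic cadence) is the consequent. The antecedent is measures 1–4.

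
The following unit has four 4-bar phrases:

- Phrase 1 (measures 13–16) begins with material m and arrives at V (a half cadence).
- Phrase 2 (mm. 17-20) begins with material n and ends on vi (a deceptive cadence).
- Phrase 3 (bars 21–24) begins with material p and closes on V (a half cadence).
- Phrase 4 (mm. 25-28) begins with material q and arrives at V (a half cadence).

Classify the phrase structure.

Phrase 4 ends with a half cadence, no stronger than phrase 2's deceptive cadence, so the four phrases do not form a double period; nor do phrases 3–4 duplicate 1–2, so it is not a repeated period. With no phrase reaching a conclusive cadence, the passage is a phrase group.

phrase group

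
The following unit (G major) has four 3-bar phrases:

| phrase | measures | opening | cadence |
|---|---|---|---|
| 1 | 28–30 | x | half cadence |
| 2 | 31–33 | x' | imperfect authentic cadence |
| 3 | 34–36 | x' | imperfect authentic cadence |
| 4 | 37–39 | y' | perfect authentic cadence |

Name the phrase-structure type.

parallel double period

Four phrases in two halves: the first half (mm. 28–33) ends with an imperfect authentic cadence, the second (measures 34–39) with a perfect authentic cadence — a large antecedent–consequent pair, i.e. a double period.
Phrase 3 begins with the same material as phrase 1, making it parallel.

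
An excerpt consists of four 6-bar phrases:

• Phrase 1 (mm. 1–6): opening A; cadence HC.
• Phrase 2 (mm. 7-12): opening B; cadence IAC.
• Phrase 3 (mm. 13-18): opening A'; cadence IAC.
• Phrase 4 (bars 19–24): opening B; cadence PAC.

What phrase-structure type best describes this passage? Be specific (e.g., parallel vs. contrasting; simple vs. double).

Four phrases in two halves: the first half (mm. 1–12) ends with an imperfect authentic cadence, the second (mm. 13-24) with a perfect authentic cadence — a large antecedent–consequent pair, i.e. a double period.
Phrase 3 begins with the same material as phrase 1, making it parallel.

parallel double period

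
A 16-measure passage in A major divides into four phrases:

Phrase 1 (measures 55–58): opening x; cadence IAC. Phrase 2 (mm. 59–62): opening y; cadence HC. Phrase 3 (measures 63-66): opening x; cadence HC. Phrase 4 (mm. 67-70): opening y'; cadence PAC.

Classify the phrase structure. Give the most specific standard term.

Four phrases in two halves: the first half (mm. 55–62) ends with a half cadence, the second (mm. 63-70) with a perfect authentic cadence — a large antecedent–consequent pair, i.e. a double period.
Phrase 3 begins with the same material as phrase 1, making it parallel.

parallel double period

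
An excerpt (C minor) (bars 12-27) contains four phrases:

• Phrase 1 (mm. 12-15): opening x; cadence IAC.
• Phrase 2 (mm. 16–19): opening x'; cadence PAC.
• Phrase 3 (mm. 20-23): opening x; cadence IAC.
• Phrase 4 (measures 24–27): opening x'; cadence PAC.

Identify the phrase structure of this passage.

The cadence pattern IAC–PAC–IAC–PAC is weak–strong twice, and phrases 3–4 restate phrases 1–2: a period heard twice, not a double period (which would end weakly at phrase 2).

repeated period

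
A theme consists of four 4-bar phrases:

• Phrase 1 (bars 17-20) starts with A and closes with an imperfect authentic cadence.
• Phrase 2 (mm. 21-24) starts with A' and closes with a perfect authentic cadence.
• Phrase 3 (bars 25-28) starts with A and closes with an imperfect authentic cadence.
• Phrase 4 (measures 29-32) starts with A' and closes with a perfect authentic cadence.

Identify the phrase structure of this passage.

repeated period

The cadence pattern IAC–PAC–IAC–PAC is weak–strong twice, and phrases 3–4 restate phrases 1–2: a period heard twice, not a double period (which would end weakly at phrase 2).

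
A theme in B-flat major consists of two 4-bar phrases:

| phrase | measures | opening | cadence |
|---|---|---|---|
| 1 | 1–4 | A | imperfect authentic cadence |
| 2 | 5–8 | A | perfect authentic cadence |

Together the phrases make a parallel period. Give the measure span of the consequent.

measures 5–8

The phrase ending with the weaker cadence (imperfect authentic cadence) is the antecedent; the one ending more conclusively (perfect authentic cadence) is the consequent. The consequent is measures 5–8.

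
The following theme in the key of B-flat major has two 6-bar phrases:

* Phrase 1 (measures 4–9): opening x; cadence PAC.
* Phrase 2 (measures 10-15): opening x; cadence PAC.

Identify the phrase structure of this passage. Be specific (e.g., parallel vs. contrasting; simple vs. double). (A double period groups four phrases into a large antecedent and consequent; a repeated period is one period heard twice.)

Both phrases have the same opening (x) and the same cadence (perfect authentic cadence): the second is a restatement, not a consequent, so this is a repeated phrase rather than a period.

repeated phrase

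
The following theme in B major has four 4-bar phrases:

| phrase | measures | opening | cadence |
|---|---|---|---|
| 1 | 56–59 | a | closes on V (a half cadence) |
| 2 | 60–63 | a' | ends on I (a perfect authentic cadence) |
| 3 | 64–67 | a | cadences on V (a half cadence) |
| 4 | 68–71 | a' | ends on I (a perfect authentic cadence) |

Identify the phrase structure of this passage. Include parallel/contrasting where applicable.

The cadence pattern HC–PAC–HC–PAC is weak–strong twice, and phrases 3–4 restate phrases 1–2: a period heard twice, not a double period (which would end weakly at phrase 2).

repeated period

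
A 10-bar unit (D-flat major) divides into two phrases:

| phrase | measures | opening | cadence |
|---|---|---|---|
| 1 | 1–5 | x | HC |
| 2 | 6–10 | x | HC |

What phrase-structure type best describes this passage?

Both phrases have the same opening (x) and the same cadence (half cadence): the second is a restatement, not a consequent, so this is a repeated phrase rather than a period.

repeated phrase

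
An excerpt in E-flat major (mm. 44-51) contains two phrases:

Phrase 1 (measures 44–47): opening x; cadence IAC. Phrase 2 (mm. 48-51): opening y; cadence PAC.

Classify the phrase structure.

Phrase 1 ends with an imperfect authentic cadence (weaker) and phrase 2 with a perfect authentic cadence (stronger): antecedent + consequent = a period.
The two phrases open with different material (x / y), so the period is contrasting.

contrasting period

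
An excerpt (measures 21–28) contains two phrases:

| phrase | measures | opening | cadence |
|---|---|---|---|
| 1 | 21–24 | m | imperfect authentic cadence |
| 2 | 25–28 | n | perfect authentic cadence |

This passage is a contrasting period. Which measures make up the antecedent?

The antecedent is the phrase ending with the weaker cadence (imperfect authentic cadence, phrase 1) and the consequent the one ending more conclusively (perfect authentic cadence, phrase 2); the antecedent is mm. 21–24.

measures 21–24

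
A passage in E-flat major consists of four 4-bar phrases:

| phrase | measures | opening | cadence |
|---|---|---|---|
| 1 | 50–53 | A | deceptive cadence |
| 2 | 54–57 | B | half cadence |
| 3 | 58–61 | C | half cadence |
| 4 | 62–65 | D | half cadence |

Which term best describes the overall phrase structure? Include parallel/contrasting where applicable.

Phrase 4 ends with a half cadence, no stronger than phrase 2's half cadence, so the four phrases do not form a double period; nor do phrases 3–4 duplicate 1–2, so it is not a repeated period. With no phrase reaching a conclusive cadence, the passage is a phrase group.

phrase group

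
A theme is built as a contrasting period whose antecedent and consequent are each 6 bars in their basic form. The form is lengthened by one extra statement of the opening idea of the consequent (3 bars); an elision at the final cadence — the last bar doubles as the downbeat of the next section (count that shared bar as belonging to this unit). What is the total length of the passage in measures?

Basic contrasting period: 6 + 6 = 12 bars.
12 (basic form) + 3 (extra statement) = 15.
The elision shares a bar with the next section but does not change this unit's count.

15 measures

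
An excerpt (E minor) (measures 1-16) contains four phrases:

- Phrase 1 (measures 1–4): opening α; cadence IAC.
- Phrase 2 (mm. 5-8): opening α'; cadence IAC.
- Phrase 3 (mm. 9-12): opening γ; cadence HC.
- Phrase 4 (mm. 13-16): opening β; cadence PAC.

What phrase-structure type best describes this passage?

Four phrases in two halves: the first half (mm. 1–8) ends with an imperfect authentic cadence, the second (measures 9–16) with a perfect authentic cadence — a large antecedent–consequent pair, i.e. a double period.
Phrase 3 begins with different material from phrase 1, making it contrasting.

contrasting double period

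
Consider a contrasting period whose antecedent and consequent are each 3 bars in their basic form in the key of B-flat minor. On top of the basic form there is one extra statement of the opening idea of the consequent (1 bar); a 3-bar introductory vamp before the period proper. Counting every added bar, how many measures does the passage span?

Basic contrasting period: 3 + 3 = 6 bars.
6 (basic form) + 1 (extra statement) + 3 (introduction) = 10.

10 measures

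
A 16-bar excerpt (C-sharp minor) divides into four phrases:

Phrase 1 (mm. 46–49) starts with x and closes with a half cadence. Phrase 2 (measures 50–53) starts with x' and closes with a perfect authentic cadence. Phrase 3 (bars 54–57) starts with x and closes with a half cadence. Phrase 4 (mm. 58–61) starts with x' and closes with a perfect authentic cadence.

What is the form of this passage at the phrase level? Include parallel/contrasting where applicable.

The cadence pattern HC–PAC–HC–PAC is weak–strong twice, and phrases 3–4 restate phrases 1–2: a period heard twice, not a double period (which would end weakly at phrase 2).

repeated period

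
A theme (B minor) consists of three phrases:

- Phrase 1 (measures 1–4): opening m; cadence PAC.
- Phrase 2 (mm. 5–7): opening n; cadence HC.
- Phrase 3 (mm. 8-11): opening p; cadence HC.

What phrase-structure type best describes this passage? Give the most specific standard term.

The final phrase closes with a half cadence, which is not stronger than the preceding half cadence; the 3 phrases lack an overall antecedent–consequent design and so form a phrase group.

phrase group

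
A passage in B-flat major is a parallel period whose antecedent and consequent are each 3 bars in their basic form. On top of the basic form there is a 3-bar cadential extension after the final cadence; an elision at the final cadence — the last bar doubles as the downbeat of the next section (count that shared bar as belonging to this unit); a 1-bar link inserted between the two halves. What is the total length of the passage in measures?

10 measures

Basic parallel period: 3 + 3 = 6 bars.
6 (basic form) + 3 (cadential extension) + 1 (link) = 10.
The elision shares a bar with the next section but does not change this unit's count.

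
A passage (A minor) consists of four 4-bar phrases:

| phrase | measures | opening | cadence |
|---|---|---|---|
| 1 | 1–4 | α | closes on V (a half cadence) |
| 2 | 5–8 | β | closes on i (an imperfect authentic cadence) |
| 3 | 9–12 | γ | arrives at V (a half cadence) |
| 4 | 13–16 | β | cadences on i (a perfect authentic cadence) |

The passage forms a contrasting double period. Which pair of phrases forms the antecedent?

In a double period the first pair of phrases (ending imperfect authentic cadence) is the large antecedent and the second pair (ending perfect authentic cadence) is the large consequent; the antecedent is phrases 1 and 2.

phrases 1 and 2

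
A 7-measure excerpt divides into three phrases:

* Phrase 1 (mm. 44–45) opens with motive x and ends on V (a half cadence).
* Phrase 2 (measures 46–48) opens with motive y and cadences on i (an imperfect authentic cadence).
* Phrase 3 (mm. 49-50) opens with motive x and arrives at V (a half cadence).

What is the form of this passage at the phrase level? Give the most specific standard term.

The final phrase closes with a half cadence, which is not stronger than the preceding imperfect authentic cadence; the 3 phrases lack an overall antecedent–consequent design and so form a phrase group.

phrase group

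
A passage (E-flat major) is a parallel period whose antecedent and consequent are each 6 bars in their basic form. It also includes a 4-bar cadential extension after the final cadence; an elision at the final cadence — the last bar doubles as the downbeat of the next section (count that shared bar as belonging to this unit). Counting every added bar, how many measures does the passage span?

16 measures

Basic parallel period: 6 + 6 = 12 bars.
12 (basic form) + 4 (cadential extension) = 16.
The elision shares a bar with the next section but does not change this unit's count.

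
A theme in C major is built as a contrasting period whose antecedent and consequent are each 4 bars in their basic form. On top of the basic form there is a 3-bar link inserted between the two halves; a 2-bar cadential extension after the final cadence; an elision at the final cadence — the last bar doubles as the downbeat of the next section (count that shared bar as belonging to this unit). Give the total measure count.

Basic contrasting period: 4 + 4 = 8 bars.
8 (basic form) + 3 (link) + 2 (cadential extension) = 13.
The elision shares a bar with the next section but does not change this unit's count.

13 measures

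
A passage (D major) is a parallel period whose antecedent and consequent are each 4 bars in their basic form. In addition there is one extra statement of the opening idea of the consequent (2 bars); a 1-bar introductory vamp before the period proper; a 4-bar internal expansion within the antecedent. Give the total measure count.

Basic parallel period: 4 + 4 = 8 bars.
8 (basic form) + 2 (extra statement) + 1 (introduction) + 4 (internal expansion) = 15.

15 measures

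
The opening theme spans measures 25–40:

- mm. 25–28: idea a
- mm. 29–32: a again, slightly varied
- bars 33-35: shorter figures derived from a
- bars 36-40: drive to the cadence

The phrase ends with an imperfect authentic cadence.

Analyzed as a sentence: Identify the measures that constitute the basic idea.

The presentation of a sentence is the basic idea (mm. 25-28) plus its repetition (mm. 29-32); the basic idea is therefore bars 25–28.

measures 25–28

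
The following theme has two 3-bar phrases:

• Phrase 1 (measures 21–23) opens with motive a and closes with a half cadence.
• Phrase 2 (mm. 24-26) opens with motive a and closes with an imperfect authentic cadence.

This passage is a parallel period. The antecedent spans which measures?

The antecedent is the phrase ending with the weaker cadence (half cadence, phrase 1) and the consequent the one ending more conclusively (imperfect authentic cadence, phrase 2); the antecedent is measures 21–23.

measures 21–23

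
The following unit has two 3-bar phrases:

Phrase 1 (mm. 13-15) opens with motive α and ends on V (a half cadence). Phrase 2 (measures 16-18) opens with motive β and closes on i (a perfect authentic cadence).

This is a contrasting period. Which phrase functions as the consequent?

The phrase ending with the weaker cadence (half cadence) is the antecedent; the one ending more conclusively (perfect authentic cadence) is the consequent. The consequent is phrase 2.

phrase 2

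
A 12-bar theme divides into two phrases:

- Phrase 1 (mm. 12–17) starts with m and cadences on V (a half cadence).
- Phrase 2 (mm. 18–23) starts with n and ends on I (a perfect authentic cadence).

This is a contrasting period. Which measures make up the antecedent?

The phrase ending with the weaker cadence (half cadence) is the antecedent; the one ending more conclusively (perfect authentic cadence) is the consequent. The antecedent is measures 12–17.

measures 12–17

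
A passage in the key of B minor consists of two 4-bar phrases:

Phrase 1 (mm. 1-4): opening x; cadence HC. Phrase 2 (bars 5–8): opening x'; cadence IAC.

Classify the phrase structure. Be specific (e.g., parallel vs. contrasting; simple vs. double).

parallel period

Phrase 1 ends with a half cadence (weaker) and phrase 2 with an imperfect authentic cadence (stronger): antecedent + consequent = a period.
The two phrases open with the same material (x / x'), so the period is parallel.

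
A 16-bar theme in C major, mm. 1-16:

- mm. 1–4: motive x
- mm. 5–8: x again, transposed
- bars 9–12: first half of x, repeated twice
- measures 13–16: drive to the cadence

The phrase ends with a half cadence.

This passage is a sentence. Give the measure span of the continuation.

After the presentation (mm. 1–8), the continuation covers the fragmentation through the cadence: measures 9–16.

measures 9–16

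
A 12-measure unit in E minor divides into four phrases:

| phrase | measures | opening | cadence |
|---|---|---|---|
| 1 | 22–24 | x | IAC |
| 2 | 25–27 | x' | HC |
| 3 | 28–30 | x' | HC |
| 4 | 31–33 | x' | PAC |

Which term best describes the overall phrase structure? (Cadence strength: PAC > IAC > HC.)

parallel double period

Four phrases in two halves: the first half (measures 22-27) ends with a half cadence, the second (mm. 28–33) with a perfect authentic cadence — a large antecedent–consequent pair, i.e. a double period.
Phrase 3 begins with the same material as phrase 1, making it parallel.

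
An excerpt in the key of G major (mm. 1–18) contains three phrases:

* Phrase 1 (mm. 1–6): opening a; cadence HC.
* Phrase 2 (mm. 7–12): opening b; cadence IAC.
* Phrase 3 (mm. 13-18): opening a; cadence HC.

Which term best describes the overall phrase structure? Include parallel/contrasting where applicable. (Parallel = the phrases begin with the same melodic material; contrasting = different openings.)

The final phrase closes with a half cadence, which is not stronger than the preceding imperfect authentic cadence; the 3 phrases lack an overall antecedent–consequent design and so form a phrase group.

phrase group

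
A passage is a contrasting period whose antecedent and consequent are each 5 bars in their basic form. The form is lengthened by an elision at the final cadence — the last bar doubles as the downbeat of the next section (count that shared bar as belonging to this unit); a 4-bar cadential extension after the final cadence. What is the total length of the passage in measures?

14 measures

Basic contrasting period: 5 + 5 = 10 bars.
10 (basic form) + 4 (cadential extension) = 14.
The elision shares a bar with the next section but does not change this unit's count.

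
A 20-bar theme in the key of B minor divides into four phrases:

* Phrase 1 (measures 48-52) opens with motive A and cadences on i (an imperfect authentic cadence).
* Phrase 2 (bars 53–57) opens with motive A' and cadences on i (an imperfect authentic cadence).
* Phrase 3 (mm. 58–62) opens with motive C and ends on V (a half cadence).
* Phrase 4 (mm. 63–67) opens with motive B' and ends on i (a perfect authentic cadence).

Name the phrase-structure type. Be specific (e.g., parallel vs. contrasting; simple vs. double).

Four phrases in two halves: the first half (mm. 48–57) ends with an imperfect authentic cadence, the second (mm. 58-67) with a perfect authentic cadence — a large antecedent–consequent pair, i.e. a double period.
Phrase 3 begins with different material from phrase 1, making it contrasting.

contrasting double period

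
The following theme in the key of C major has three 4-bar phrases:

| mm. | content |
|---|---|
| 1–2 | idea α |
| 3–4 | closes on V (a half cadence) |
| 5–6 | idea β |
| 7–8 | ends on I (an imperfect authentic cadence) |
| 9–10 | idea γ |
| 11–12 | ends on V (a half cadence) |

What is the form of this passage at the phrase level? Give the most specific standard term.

The final phrase closes with a half cadence, which is not stronger than the preceding imperfect authentic cadence; the 3 phrases lack an overall antecedent–consequent design and so form a phrase group.

phrase group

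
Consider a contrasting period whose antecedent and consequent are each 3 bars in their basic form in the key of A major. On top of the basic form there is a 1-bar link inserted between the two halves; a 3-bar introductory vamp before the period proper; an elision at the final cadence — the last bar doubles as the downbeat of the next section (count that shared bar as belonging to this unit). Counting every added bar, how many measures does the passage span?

Basic contrasting period: 3 + 3 = 6 bars.
6 (basic form) + 1 (link) + 3 (introduction) = 10.
The elision shares a bar with the next section but does not change this unit's count.

10 measures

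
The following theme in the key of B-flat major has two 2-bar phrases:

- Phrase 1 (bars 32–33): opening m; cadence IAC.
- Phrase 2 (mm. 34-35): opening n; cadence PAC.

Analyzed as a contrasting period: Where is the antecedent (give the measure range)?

The antecedent is the phrase ending with the weaker cadence (imperfect authentic cadence, phrase 1) and the consequent the one ending more conclusively (perfect authentic cadence, phrase 2); the antecedent is mm. 32–33.

measures 32–33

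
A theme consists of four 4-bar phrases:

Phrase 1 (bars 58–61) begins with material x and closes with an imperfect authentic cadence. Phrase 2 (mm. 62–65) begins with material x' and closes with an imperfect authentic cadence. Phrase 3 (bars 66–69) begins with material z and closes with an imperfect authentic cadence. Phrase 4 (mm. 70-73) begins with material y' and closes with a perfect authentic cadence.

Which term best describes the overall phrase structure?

contrasting double period

Four phrases in two halves: the first half (mm. 58-65) ends with an imperfect authentic cadence, the second (bars 66–73) with a perfect authentic cadence — a large antecedent–consequent pair, i.e. a double period.
Phrase 3 begins with different material from phrase 1, making it contrasting.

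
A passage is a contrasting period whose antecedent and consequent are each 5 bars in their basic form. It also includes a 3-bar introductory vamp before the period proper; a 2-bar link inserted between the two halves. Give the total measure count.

Basic contrasting period: 5 + 5 = 10 bars.
10 (basic form) + 3 (introduction) + 2 (link) = 15.

15 measures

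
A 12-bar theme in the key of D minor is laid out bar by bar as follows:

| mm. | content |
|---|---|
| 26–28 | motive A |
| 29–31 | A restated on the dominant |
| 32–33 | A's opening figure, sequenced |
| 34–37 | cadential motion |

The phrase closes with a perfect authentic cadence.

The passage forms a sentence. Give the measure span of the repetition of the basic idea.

measures 29–31

The presentation of a sentence is the basic idea (mm. 26-28) plus its repetition (mm. 29–31); the repetition of the basic idea is therefore bars 29–31.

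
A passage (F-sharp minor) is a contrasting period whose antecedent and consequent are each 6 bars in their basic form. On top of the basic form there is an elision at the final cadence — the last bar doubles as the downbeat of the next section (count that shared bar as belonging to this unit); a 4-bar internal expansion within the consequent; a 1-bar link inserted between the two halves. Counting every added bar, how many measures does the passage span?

Basic contrasting period: 6 + 6 = 12 bars.
12 (basic form) + 4 (internal expansion) + 1 (link) = 17.
The elision shares a bar with the next section but does not change this unit's count.

17 measures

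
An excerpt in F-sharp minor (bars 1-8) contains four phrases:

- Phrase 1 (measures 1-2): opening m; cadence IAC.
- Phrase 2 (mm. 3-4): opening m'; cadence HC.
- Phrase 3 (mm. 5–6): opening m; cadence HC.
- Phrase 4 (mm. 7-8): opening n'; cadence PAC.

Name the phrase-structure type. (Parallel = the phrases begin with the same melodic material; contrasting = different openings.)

parallel double period

Four phrases in two halves: the first half (mm. 1-4) ends with a half cadence, the second (mm. 5–8) with a perfect authentic cadence — a large antecedent–consequent pair, i.e. a double period.
Phrase 3 begins with the same material as phrase 1, making it parallel.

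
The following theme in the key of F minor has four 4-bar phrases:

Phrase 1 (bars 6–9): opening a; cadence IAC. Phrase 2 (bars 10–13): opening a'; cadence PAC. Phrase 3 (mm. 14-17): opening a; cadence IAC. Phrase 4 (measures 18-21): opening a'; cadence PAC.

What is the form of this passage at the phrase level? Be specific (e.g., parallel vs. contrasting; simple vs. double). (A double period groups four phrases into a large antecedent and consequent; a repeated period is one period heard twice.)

The cadence pattern IAC–PAC–IAC–PAC is weak–strong twice, and phrases 3–4 restate phrases 1–2: a period heard twice, not a double period (which would end weakly at phrase 2).

repeated period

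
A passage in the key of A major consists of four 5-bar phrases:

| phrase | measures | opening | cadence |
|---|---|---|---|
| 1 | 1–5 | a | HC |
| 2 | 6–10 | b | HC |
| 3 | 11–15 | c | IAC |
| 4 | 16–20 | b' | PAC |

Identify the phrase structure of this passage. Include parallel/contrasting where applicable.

Four phrases in two halves: the first half (measures 1–10) ends with a half cadence, the second (mm. 11-20) with a perfect authentic cadence — a large antecedent–consequent pair, i.e. a double period.
Phrase 3 begins with different material from phrase 1, making it contrasting.

contrasting double period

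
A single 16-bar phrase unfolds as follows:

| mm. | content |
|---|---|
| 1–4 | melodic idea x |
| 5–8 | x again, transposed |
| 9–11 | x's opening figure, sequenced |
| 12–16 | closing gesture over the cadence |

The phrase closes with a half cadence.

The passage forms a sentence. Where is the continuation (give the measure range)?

After the presentation (bars 1–8), the continuation covers the fragmentation through the cadence: measures 9–16.

measures 9–16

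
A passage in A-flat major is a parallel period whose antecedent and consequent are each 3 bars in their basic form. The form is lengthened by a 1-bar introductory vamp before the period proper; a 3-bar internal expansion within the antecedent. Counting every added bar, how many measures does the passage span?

10 measures

Basic parallel period: 3 + 3 = 6 bars.
6 (basic form) + 1 (introduction) + 3 (internal expansion) = 10.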